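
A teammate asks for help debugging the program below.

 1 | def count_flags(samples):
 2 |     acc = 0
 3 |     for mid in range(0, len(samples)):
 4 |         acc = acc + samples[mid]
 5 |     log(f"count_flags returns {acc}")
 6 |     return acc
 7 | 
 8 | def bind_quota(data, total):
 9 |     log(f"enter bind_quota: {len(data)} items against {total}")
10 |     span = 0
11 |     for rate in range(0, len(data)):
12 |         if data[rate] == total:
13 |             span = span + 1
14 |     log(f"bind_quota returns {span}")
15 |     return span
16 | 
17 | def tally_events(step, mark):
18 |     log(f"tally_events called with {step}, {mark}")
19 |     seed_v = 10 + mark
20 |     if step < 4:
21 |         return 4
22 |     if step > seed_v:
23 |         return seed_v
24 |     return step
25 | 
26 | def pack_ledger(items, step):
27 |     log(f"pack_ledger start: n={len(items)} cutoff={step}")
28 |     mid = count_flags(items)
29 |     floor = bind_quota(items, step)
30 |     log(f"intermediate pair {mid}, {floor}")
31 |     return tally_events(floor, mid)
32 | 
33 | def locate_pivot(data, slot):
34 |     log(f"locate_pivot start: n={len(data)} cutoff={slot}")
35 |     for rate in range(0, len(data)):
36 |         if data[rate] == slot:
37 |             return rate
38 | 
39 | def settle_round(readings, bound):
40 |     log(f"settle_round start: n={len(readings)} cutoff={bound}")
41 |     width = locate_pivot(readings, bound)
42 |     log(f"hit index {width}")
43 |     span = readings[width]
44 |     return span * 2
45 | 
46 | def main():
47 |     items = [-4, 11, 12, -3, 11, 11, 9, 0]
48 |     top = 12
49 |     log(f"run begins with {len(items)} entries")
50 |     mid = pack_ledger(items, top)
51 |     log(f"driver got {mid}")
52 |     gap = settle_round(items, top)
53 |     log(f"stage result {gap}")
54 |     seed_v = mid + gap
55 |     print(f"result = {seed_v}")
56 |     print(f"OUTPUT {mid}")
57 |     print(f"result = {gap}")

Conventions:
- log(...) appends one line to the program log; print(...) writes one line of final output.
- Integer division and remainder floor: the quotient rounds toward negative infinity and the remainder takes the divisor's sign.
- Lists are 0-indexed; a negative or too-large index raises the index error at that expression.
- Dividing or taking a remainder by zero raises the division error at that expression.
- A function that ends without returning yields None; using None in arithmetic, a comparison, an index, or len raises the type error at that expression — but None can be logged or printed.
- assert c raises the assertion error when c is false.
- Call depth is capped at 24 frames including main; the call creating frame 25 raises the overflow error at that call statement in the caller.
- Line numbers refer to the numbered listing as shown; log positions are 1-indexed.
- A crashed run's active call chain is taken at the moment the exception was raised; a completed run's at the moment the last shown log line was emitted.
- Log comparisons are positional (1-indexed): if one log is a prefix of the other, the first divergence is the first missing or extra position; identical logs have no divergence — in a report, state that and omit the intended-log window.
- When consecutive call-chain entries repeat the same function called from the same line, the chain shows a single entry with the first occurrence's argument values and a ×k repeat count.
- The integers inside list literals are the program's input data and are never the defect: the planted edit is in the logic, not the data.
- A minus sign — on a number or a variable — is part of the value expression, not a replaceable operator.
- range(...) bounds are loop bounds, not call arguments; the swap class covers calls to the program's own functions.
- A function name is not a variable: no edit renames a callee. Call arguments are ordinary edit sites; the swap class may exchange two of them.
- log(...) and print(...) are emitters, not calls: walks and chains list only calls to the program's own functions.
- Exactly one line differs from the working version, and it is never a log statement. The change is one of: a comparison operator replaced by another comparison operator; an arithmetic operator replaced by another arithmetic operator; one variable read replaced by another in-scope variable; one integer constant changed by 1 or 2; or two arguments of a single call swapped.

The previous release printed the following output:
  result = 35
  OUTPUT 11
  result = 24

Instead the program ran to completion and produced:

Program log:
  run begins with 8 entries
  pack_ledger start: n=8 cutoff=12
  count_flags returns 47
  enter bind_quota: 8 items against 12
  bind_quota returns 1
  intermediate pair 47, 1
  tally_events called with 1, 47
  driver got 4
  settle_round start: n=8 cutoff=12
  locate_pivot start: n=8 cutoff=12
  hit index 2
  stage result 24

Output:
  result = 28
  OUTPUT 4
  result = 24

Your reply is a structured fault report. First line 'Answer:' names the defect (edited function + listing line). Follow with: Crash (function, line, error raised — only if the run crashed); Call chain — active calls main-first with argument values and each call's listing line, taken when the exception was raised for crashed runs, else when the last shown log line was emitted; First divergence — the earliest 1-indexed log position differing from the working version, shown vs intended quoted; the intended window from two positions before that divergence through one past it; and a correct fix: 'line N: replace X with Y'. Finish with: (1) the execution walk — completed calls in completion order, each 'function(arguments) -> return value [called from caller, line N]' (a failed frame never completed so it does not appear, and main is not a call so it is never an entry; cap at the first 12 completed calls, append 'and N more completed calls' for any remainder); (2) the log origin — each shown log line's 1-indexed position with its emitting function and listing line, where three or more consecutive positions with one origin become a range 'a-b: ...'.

Answer: the defect is in pack_ledger at line 31.
Key observation: Everything matches until log position 7, which reads 'tally_events called with 1, 47' in place of 'tally_events called with 47, 1'.
Call chain: main.
First divergence: position 7; shown 'tally_events called with 1, 47' vs intended 'tally_events called with 47, 1'.
Intended log window:
  5: bind_quota returns 1
  6: intermediate pair 47, 1
  7: tally_events called with 47, 1
  8: driver got 11
Execution walk:
  count_flags([-4, 11, 12, -3, 11, 11, 9, 0]) -> 47  [called from pack_ledger, line 28]
  bind_quota([-4, 11, 12, -3, 11, 11, 9, 0], 12) -> 1  [called from pack_ledger, line 29]
  tally_events(1, 47) -> 4  [called from pack_ledger, line 31]
  pack_ledger([-4, 11, 12, -3, 11, 11, 9, 0], 12) -> 4  [called from main, line 50]
  locate_pivot([-4, 11, 12, -3, 11, 11, 9, 0], 12) -> 2  [called from settle_round, line 41]
  settle_round([-4, 11, 12, -3, 11, 11, 9, 0], 12) -> 24  [called from main, line 52]
Origin of each log line:
  1: logged in main at line 49
  2: logged in pack_ledger at line 27
  3: logged in count_flags at line 5
  4: logged in bind_quota at line 9
  5: logged in bind_quota at line 14
  6: logged in pack_ledger at line 30
  7: logged in tally_events at line 18
  8: logged in main at line 51
  9: logged in settle_round at line 40
  10: logged in locate_pivot at line 34
  11: logged in settle_round at line 42
  12: logged in main at line 53
A correct fix: line 31: replace `tally_events(floor, mid)` with `tally_events(mid, floor)`.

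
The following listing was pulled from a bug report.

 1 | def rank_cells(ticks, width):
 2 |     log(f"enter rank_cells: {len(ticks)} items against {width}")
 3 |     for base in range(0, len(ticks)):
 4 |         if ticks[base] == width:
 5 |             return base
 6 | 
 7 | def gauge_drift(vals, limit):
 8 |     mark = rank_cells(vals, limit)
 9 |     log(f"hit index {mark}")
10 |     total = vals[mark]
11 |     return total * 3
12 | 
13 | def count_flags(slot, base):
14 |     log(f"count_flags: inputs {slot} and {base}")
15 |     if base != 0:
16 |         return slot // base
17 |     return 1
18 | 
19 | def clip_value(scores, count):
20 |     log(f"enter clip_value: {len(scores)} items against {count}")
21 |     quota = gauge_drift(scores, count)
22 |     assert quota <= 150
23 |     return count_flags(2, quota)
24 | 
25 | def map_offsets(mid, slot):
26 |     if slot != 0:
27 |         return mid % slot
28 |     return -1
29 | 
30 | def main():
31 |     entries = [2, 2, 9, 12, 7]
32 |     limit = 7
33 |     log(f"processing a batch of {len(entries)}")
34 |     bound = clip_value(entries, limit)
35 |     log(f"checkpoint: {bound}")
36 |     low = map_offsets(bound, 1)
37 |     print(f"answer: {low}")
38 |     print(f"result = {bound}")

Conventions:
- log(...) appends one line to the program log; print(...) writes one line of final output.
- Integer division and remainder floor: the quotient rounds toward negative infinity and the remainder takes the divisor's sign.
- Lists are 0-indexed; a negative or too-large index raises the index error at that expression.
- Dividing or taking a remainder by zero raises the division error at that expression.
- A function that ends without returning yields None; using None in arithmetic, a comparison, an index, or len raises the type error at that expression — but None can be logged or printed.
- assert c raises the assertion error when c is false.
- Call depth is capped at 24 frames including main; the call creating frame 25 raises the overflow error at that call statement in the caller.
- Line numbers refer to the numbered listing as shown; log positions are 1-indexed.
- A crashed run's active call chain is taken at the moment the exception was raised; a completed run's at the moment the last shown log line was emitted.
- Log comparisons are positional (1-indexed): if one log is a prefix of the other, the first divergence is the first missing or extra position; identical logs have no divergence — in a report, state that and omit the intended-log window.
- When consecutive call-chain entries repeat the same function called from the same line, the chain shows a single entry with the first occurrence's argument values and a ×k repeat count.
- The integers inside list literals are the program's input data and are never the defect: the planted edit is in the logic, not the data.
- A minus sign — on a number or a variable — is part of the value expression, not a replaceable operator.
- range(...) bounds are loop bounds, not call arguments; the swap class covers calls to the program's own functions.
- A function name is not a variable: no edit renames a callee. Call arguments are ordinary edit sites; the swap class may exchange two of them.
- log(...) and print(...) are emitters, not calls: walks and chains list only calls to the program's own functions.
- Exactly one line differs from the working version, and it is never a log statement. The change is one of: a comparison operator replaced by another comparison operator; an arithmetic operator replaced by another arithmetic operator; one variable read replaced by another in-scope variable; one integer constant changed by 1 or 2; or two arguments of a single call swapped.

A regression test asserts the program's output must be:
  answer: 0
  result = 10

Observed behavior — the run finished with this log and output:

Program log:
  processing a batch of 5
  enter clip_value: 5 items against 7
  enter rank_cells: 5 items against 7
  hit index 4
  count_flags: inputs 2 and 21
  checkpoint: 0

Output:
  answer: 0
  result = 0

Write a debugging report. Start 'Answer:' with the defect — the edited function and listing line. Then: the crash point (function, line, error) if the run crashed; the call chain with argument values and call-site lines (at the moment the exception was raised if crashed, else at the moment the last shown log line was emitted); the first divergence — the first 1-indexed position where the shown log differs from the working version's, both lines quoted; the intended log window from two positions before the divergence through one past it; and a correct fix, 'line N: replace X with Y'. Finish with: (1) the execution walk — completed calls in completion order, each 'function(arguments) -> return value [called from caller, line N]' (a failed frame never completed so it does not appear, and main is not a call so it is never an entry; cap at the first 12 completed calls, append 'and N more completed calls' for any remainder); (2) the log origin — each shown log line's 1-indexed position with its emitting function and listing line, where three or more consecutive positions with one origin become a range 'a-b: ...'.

Answer: the defect is in clip_value at line 23.
Core observation: The earliest visible damage is log position 5 — 'count_flags: inputs 2 and 21' rather than the intended 'count_flags: inputs 21 and 2'.
Call chain: main.
First divergence: position 5 — shown 'count_flags: inputs 2 and 21', intended 'count_flags: inputs 21 and 2'.
Intended log window:
  3: enter rank_cells: 5 items against 7
  4: hit index 4
  5: count_flags: inputs 21 and 2
  6: checkpoint: 10
Execution walk:
  rank_cells([2, 2, 9, 12, 7], 7) -> 4  [called from gauge_drift, line 8]
  gauge_drift([2, 2, 9, 12, 7], 7) -> 21  [called from clip_value, line 21]
  count_flags(2, 21) -> 0  [called from clip_value, line 23]
  clip_value([2, 2, 9, 12, 7], 7) -> 0  [called from main, line 34]
  map_offsets(0, 1) -> 0  [called from main, line 36]
Log origin:
  1: from main, line 33
  2: from clip_value, line 20
  3: from rank_cells, line 2
  4: from gauge_drift, line 9
  5: from count_flags, line 14
  6: from main, line 35
A correct fix: line 23: replace `count_flags(2, quota)` with `count_flags(quota, 2)`.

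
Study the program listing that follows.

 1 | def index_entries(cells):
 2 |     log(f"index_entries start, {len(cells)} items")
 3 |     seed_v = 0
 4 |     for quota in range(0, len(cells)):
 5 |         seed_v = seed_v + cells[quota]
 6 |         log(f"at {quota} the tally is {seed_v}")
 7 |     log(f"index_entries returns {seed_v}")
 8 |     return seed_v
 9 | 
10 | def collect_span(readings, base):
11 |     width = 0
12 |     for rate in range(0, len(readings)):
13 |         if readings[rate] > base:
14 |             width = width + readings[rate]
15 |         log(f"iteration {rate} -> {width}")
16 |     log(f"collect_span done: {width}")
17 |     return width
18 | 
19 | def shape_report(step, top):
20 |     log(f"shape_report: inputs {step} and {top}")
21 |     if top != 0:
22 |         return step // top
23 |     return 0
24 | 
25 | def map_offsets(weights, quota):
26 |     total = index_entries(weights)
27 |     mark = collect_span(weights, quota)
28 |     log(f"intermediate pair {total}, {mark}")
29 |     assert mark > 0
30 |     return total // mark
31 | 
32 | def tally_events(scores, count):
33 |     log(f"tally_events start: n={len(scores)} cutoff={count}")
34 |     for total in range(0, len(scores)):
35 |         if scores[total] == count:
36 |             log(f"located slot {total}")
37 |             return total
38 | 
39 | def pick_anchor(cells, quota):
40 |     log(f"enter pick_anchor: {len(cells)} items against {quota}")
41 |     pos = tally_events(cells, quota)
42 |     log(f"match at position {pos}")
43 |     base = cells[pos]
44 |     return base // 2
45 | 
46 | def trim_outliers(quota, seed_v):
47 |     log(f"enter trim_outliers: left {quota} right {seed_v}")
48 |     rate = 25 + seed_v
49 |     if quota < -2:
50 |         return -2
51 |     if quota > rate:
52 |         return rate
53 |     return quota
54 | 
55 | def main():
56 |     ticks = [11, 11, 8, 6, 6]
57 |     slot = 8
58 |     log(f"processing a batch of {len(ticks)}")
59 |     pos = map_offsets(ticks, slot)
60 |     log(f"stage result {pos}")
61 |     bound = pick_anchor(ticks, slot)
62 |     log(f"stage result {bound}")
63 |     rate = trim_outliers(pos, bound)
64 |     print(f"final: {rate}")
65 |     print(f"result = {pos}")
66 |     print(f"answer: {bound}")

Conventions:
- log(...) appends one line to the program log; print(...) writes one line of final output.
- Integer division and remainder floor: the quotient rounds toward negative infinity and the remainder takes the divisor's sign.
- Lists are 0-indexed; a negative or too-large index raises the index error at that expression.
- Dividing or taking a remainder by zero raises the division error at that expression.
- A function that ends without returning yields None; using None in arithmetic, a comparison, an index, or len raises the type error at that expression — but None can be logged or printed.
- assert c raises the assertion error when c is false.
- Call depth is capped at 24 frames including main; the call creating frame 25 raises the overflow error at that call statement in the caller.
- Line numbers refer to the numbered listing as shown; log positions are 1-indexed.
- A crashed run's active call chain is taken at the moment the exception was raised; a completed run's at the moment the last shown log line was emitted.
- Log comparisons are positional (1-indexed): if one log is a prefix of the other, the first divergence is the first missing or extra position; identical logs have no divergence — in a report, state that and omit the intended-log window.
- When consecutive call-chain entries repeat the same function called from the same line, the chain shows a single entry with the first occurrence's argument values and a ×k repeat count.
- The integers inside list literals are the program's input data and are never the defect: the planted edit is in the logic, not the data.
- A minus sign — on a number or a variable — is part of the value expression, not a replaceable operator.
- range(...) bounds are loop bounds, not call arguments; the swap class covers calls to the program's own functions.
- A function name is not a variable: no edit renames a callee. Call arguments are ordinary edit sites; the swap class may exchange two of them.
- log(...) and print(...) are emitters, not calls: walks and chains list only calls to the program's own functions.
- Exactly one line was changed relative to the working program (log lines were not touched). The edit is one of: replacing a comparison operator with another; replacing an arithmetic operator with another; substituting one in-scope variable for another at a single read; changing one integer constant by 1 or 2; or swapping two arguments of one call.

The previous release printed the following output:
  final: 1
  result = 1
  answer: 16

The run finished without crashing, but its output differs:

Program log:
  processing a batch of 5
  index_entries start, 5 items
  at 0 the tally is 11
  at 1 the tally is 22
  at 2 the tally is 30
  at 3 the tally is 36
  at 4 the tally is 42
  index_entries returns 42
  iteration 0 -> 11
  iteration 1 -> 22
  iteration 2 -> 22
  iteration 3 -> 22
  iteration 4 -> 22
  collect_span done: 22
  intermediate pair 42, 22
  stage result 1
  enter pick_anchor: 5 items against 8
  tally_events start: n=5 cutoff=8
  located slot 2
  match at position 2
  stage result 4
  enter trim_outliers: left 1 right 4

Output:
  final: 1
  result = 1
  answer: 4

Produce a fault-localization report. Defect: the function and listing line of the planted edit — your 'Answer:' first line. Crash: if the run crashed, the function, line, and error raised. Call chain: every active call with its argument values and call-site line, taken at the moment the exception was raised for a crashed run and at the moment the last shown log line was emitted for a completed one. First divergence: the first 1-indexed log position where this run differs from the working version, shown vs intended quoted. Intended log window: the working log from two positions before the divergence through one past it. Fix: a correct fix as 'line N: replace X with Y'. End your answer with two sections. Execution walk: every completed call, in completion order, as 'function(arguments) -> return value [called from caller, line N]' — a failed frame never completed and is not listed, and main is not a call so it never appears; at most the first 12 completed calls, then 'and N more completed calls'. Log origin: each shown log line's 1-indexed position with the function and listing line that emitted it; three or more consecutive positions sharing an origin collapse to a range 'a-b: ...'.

Answer: the defect is in pick_anchor at line 44.
Key observation: Position 21 is the first bad log line: 'stage result 4' should read 'stage result 16'.
Call chain: main -> trim_outliers(1, 4) (called at line 63).
First divergence: at position 21 the run shows 'stage result 4' where the working version logs 'stage result 16'.
Intended log window:
  19: located slot 2
  20: match at position 2
  21: stage result 16
  22: enter trim_outliers: left 1 right 16
Execution walk:
  index_entries([11, 11, 8, 6, 6]) -> 42  [called from map_offsets, line 26]
  collect_span([11, 11, 8, 6, 6], 8) -> 22  [called from map_offsets, line 27]
  map_offsets([11, 11, 8, 6, 6], 8) -> 1  [called from main, line 59]
  tally_events([11, 11, 8, 6, 6], 8) -> 2  [called from pick_anchor, line 41]
  pick_anchor([11, 11, 8, 6, 6], 8) -> 4  [called from main, line 61]
  trim_outliers(1, 4) -> 1  [called from main, line 63]
Log line origins:
  1 — main, line 58
  2 — index_entries, line 2
  3-7 — index_entries, line 6
  8 — index_entries, line 7
  9-13 — collect_span, line 15
  14 — collect_span, line 16
  15 — map_offsets, line 28
  16 — main, line 60
  17 — pick_anchor, line 40
  18 — tally_events, line 33
  19 — tally_events, line 36
  20 — pick_anchor, line 42
  21 — main, line 62
  22 — trim_outliers, line 47
A correct fix: line 44: replace `//` with `*`.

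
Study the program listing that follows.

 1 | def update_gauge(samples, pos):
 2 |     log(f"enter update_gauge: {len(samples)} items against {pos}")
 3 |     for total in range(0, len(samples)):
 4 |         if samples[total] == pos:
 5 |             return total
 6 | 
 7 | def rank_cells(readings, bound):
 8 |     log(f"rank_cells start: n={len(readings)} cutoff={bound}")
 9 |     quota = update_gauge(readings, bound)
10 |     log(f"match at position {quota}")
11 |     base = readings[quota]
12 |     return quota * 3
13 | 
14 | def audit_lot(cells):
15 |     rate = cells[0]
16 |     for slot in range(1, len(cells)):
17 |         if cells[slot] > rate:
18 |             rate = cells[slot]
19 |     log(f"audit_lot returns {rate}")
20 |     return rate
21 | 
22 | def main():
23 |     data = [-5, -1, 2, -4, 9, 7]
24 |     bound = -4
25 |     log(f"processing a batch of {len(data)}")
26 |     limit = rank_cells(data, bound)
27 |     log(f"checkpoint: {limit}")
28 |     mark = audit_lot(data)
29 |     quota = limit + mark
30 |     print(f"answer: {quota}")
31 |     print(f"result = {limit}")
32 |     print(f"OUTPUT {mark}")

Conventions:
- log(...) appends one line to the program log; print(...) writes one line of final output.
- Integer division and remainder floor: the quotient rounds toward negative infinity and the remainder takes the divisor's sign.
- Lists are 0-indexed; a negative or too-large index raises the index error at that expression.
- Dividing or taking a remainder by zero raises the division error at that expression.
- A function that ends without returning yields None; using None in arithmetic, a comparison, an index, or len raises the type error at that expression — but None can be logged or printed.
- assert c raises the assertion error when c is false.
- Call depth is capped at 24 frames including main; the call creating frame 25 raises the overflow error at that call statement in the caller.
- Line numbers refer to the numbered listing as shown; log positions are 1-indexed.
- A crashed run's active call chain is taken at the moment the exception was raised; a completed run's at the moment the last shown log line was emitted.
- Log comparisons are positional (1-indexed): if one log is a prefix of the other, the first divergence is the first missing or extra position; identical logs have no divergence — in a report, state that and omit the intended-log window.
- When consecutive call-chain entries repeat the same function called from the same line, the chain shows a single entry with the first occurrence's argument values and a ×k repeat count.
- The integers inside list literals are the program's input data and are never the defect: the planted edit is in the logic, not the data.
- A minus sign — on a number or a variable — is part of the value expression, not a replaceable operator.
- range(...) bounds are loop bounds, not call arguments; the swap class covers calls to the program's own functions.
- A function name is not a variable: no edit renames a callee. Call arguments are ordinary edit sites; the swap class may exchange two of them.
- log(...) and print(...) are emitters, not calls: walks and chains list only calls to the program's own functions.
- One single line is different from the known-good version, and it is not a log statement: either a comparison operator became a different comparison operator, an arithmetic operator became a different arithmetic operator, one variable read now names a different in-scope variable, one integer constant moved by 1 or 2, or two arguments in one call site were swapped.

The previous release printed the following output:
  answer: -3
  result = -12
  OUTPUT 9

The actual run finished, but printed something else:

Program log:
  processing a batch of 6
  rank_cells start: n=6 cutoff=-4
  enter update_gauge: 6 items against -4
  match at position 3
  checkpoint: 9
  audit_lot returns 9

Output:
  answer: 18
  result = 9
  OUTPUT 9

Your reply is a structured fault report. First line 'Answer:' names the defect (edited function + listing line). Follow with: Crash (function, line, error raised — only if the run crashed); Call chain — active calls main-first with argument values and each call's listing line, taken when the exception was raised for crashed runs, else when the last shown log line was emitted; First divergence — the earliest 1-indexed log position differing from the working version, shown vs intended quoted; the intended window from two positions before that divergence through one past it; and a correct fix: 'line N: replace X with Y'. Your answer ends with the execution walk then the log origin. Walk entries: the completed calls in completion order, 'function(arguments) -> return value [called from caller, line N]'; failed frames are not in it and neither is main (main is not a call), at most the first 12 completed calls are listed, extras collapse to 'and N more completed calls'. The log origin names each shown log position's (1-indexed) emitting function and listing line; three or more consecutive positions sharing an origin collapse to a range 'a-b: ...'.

Answer: the defect is in rank_cells at line 12.
Core observation: Everything matches until log position 5, which reads 'checkpoint: 9' in place of 'checkpoint: -12'.
Call chain: main -> audit_lot([-5, -1, 2, -4, 9, 7]) (called at line 28).
First divergence: position 5 — shown 'checkpoint: 9', intended 'checkpoint: -12'.
Intended log window:
  3: enter update_gauge: 6 items against -4
  4: match at position 3
  5: checkpoint: -12
  6: audit_lot returns 9
Execution walk:
  update_gauge([-5, -1, 2, -4, 9, 7], -4) -> 3  [called from rank_cells, line 9]
  rank_cells([-5, -1, 2, -4, 9, 7], -4) -> 9  [called from main, line 26]
  audit_lot([-5, -1, 2, -4, 9, 7]) -> 9  [called from main, line 28]
Log origins:
  1: logged in main at line 25
  2: logged in rank_cells at line 8
  3: logged in update_gauge at line 2
  4: logged in rank_cells at line 10
  5: logged in main at line 27
  6: logged in audit_lot at line 19
A correct fix: line 12: replace `quota` with `base`.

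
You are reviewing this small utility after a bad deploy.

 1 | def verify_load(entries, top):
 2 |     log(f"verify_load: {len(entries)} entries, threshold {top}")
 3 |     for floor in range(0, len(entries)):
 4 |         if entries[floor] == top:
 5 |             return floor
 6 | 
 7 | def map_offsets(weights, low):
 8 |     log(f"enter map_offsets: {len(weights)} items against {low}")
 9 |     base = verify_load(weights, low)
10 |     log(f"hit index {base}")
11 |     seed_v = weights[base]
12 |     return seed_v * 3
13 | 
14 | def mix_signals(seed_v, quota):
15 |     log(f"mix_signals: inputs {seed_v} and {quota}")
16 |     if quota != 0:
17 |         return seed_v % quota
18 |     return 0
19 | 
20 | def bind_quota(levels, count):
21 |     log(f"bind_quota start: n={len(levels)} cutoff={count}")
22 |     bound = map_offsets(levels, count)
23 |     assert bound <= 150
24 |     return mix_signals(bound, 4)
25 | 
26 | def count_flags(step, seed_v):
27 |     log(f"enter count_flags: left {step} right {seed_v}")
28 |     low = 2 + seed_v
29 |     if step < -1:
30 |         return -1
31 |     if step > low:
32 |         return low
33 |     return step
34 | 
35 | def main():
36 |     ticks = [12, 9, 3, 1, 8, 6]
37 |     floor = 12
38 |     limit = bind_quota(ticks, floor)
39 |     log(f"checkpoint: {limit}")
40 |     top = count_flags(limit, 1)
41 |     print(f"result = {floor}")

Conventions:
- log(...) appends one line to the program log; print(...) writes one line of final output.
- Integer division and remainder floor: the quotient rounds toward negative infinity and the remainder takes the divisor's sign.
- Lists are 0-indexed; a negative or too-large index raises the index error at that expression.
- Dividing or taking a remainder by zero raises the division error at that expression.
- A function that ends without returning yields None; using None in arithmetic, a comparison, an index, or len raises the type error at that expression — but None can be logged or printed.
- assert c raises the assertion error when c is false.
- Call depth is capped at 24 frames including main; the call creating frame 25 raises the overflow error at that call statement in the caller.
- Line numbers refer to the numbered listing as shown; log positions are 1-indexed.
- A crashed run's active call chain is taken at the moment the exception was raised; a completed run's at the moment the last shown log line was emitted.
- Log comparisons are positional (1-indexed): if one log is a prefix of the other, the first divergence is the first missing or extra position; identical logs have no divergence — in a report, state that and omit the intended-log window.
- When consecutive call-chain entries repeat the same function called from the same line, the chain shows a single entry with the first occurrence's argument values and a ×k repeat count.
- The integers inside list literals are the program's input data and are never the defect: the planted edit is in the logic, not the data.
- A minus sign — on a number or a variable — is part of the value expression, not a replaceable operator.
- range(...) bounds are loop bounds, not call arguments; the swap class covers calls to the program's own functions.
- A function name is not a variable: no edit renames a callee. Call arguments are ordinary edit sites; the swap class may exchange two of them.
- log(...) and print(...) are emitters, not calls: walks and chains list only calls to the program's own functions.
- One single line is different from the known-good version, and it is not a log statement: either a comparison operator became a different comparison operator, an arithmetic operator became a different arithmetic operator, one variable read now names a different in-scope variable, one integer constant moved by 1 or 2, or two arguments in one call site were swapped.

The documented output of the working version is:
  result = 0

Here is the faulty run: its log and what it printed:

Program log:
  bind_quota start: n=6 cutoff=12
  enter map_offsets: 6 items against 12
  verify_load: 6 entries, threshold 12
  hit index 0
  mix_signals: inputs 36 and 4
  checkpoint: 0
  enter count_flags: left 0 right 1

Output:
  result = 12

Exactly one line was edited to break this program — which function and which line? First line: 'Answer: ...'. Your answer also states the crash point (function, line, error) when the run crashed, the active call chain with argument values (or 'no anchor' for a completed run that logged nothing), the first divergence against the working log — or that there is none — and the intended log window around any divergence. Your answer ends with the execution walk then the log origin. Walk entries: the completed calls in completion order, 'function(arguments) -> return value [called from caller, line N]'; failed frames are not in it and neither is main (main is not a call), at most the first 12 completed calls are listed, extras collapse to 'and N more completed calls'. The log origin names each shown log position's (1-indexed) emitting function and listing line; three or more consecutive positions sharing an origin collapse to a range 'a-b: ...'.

Answer: the defect is in main at line 41.
Core observation: Nothing in the log betrays the bug — only the output does.
Call chain: main -> count_flags(0, 1) (called at line 40).
First divergence: there is none — every log position agrees.
Execution walk:
  verify_load([12, 9, 3, 1, 8, 6], 12) -> 0  [called from map_offsets, line 9]
  map_offsets([12, 9, 3, 1, 8, 6], 12) -> 36  [called from bind_quota, line 22]
  mix_signals(36, 4) -> 0  [called from bind_quota, line 24]
  bind_quota([12, 9, 3, 1, 8, 6], 12) -> 0  [called from main, line 38]
  count_flags(0, 1) -> 0  [called from main, line 40]
Log line origins:
  1: emitted by bind_quota (line 21)
  2: emitted by map_offsets (line 8)
  3: emitted by verify_load (line 2)
  4: emitted by map_offsets (line 10)
  5: emitted by mix_signals (line 15)
  6: emitted by main (line 39)
  7: emitted by count_flags (line 27)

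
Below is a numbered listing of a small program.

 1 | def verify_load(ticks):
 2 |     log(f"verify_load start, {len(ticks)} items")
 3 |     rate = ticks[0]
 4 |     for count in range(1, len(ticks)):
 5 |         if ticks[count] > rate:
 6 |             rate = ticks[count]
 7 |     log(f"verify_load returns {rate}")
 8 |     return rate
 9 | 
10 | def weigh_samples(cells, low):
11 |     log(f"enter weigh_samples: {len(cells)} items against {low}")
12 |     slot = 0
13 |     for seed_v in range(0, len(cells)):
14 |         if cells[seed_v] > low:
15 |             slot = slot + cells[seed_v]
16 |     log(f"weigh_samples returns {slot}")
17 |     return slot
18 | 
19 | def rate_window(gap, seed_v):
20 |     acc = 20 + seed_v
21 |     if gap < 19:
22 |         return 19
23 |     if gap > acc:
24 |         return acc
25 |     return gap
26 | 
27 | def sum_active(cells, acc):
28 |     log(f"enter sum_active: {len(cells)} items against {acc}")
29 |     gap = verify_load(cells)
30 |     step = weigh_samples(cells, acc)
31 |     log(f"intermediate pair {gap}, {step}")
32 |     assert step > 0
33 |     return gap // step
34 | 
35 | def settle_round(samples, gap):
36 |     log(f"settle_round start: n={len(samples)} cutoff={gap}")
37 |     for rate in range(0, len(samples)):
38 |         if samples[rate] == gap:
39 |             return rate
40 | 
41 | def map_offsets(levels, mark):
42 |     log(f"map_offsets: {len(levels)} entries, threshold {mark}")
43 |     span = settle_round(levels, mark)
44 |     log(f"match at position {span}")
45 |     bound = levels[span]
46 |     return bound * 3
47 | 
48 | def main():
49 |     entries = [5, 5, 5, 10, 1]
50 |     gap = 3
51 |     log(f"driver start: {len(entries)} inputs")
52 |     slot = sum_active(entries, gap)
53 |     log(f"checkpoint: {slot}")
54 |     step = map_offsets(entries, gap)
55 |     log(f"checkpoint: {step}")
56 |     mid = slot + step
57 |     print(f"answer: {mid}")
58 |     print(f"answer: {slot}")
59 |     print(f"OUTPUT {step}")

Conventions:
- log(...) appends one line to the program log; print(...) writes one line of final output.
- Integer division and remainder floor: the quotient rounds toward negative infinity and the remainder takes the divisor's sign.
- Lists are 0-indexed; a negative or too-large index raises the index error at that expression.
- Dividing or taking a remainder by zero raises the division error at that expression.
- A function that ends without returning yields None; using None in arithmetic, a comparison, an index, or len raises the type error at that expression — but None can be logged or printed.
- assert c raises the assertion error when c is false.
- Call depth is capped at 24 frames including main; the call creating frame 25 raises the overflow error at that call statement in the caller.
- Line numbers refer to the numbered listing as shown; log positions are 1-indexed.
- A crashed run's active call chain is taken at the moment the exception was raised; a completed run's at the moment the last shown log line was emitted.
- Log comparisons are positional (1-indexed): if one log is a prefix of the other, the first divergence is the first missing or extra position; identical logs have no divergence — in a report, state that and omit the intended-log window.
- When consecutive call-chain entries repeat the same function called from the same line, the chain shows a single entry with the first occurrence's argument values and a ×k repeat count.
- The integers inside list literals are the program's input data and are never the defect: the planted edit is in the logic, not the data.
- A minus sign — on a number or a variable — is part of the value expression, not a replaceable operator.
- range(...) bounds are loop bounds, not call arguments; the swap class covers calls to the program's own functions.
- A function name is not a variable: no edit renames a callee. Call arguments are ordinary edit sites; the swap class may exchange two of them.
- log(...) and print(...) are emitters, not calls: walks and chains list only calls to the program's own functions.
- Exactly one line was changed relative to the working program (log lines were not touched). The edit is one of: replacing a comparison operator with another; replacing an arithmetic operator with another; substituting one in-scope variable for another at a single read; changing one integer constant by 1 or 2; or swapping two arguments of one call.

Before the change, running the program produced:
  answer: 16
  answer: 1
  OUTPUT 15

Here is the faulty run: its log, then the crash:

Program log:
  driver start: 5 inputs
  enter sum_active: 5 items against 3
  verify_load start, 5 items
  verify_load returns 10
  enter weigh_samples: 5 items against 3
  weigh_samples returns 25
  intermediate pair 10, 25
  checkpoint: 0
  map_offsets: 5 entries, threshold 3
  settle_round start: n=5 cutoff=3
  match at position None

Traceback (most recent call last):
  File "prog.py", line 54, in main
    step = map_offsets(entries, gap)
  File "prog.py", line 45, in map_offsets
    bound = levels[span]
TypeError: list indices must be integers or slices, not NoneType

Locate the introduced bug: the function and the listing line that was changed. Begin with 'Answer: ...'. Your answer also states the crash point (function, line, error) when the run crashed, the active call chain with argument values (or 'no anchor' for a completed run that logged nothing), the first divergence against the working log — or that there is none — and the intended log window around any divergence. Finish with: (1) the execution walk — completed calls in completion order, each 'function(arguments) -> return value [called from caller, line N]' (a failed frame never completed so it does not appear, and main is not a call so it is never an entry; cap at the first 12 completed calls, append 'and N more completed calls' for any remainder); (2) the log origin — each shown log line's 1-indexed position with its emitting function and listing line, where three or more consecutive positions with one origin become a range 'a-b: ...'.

Answer: the defect is in main at line 50.
The tell: Everything matches until log position 2, which reads 'enter sum_active: 5 items against 3' in place of 'enter sum_active: 5 items against 5'.
Crash: map_offsets, line 45, TypeError.
Call chain: main -> map_offsets([5, 5, 5, 10, 1], 3) (called at line 54).
First divergence: at position 2 the run shows 'enter sum_active: 5 items against 3' where the working version logs 'enter sum_active: 5 items against 5'.
Intended log window:
  1: driver start: 5 inputs
  2: enter sum_active: 5 items against 5
  3: verify_load start, 5 items
Execution walk:
  verify_load([5, 5, 5, 10, 1]) -> 10  [called from sum_active, line 29]
  weigh_samples([5, 5, 5, 10, 1], 3) -> 25  [called from sum_active, line 30]
  sum_active([5, 5, 5, 10, 1], 3) -> 0  [called from main, line 52]
  settle_round([5, 5, 5, 10, 1], 3) -> None  [called from map_offsets, line 43]
Origin of each log line:
  1: logged in main at line 51
  2: logged in sum_active at line 28
  3: logged in verify_load at line 2
  4: logged in verify_load at line 7
  5: logged in weigh_samples at line 11
  6: logged in weigh_samples at line 16
  7: logged in sum_active at line 31
  8: logged in main at line 53
  9: logged in map_offsets at line 42
  10: logged in settle_round at line 36
  11: logged in map_offsets at line 44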